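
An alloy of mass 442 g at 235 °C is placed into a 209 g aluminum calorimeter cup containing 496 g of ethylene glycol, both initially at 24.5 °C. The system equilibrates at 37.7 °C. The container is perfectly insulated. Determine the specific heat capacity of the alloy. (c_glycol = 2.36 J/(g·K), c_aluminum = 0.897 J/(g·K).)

c ≈ 0.206 J/(g·K)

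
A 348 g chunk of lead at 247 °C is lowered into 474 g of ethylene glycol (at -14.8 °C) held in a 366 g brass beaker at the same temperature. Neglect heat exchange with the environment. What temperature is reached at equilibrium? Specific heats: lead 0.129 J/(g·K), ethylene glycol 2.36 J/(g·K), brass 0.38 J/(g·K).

Conservation of energy gives ΣQ = 0:
348*0.129*(T − 247) + 474*2.36*(T − (-14.8)) + 366*0.38*(T − (-14.8)) = 0
(44.89 + 1118.6 + 139.08) T = 44.89*247 + 1118.6*(-14.8) + 139.08*(-14.8)
T = -7525.9/1302.6 ≈ -5.78 °C

T_f ≈ -5.8 °C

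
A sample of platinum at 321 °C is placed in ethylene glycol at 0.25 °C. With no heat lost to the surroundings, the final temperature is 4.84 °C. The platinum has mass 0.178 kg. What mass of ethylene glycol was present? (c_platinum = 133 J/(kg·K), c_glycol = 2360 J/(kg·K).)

m ≈ 0.691 kg

|Q_platinum| = |Q_glycol|:
0.178×133×(321 − 4.84) = m×2360×(4.84 − 0.25)
10832 m = 7484.8  ⇒  m ≈ 0.691 kg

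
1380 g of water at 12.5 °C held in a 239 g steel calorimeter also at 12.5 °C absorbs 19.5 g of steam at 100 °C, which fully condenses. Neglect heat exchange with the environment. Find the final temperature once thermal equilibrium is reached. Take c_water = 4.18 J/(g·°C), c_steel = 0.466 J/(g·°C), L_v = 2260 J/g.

T_f ≈ 21.1 °C

Energy conservation, ΣQ = 0:
steam→water at 100 °C releases m L_v = 19.5×2260 = 44070
  condensed water 100 °C→T: 81.51(T − 100)
  water warms: 1380×4.18×(T − 12.5) = 5768.4(T − 12.5)
  cup: 111.37(T − 12.5)
5961.3 T = 44070 + 8151 + 73497 = 125718
T ≈ 21.09 °C — below 100 °C, confirming all the steam condensed.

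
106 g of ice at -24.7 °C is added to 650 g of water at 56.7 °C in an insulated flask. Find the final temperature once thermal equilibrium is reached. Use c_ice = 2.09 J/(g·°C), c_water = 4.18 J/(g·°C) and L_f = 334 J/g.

Conservation of energy gives ΣQ = 0:
warm ice to 0 °C: 106×2.09×(0 − (-24.7)) = 5472; fusion: m_ice L_f = 106×334 = 35404; meltwater 0→T: 106×4.18×T = 443.08 T; water cools: 650×4.18×(T − 56.7) = 2717(T − 56.7)
3160.1 T = 154054 − 40876 = 113178
T ≈ 35.81 °C. Since T > 0 °C, the all-ice-melts assumption holds.

T_f ≈ 35.8 °C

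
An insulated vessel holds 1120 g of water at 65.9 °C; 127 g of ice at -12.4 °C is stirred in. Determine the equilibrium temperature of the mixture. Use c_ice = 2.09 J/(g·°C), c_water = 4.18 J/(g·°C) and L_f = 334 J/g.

Sum of m c ΔT and latent-heat terms is zero:
ice -12.4→0 °C: 127·2.09·12.4 = 3291.3
  melt ice: 127·334 = 42418
  meltwater 0→T: 127·4.18·T = 530.86 T
  water: 4681.6(T − 65.9)
5212.5 T = 308517 − 45709 = 262808
T ≈ 50.42 °C — above 0 °C, consistent with complete melting.

T_f ≈ 50.4 °C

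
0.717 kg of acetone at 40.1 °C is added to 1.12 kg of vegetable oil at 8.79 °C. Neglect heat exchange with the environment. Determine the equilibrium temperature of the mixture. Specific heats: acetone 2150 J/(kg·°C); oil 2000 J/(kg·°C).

T_f ≈ 21.6 °C

With ΣQ=0 the equilibrium temperature is the m·c-weighted mean:
T_f = (1541.5×40.1 + 2240×8.79) / (1541.5 + 2240)
    = 81506 / 3781.6 ≈ 21.55 °C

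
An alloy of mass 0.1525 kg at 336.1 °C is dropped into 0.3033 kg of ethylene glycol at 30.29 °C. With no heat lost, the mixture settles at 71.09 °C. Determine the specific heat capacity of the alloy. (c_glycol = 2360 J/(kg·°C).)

c ≈ 723 J/(kg·°C)

Setting the total heat transfer to zero:
0.1525×c×(71.09 − 336.1) + 0.3033×2360×(71.09 − 30.29) = 0
-40.41 c = -29204
c = -29204/-40.41 ≈ 722.6 J/(kg·°C)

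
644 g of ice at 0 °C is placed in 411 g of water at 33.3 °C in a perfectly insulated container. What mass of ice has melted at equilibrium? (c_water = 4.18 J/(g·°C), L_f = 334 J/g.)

Water can give up m c ΔT = 411×4.18×33.3 = 57209 J before reaching 0 °C.
Fully melting the ice requires m_ice L_f = 644×334 = 215096 J.
57209 J < 215096 J, so only part of the ice melts and the system sits at 0 °C.
Mass melted = 57209/334 ≈ 171.3 g.

m_melted ≈ 171 g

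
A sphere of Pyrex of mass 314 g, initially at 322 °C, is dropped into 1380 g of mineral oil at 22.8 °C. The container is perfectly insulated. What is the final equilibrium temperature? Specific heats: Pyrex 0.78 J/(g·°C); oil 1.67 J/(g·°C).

T_f ≈ 51.5 °C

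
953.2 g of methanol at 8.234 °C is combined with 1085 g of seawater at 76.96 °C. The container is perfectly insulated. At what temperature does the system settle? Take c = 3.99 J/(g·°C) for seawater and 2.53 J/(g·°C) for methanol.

T_f ≈ 52.4 °C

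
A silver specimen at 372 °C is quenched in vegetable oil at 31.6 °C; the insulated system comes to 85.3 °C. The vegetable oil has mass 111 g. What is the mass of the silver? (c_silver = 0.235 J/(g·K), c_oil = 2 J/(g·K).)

m ≈ 177 g

|Q_silver| = |Q_oil|:
m×0.235×(372 − 85.3) = 111×2×(85.3 − 31.6)
67.37 m = 11921  ⇒  m ≈ 176.9 g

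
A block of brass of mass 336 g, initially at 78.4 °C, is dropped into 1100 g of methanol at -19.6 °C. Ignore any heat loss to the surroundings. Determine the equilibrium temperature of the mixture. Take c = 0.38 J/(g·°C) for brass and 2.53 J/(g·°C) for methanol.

T_f is the heat-capacity-weighted average of the initial temperatures:
T_f = (127.68·78.4 + 2783·(-19.6)) / (127.68 + 2783)
    = -44537 / 2910.7 ≈ -15.30 °C

T_f ≈ -15.3 °C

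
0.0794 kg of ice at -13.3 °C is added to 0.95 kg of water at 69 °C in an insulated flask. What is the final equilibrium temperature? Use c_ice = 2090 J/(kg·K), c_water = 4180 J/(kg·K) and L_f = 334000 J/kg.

T_f ≈ 57.0 °C

Conservation of energy gives ΣQ = 0:
warm ice to 0 °C: 0.0794×2090×(0 − (-13.3)) = 2207.1
  latent heat to melt: 0.0794×334000 = 26520
  meltwater 0→T: 0.0794×4180×T = 331.89 T
  water: 3971(T − 69)
4302.9 T = 273999 − 28727 = 245272
T ≈ 57.00 °C. Since T > 0 °C, the all-ice-melts assumption holds.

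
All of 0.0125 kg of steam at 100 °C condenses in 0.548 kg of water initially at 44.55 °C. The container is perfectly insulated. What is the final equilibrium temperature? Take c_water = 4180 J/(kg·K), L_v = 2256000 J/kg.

T_f ≈ 57.8 °C

Energy balance with sensible and latent terms:
latent heat released on condensation: 0.0125·2256000 = 28200; condensate cools 100→T: 0.0125·4180·(T − 100) = 52.25(T − 100); water warms: 0.548·4180·(T − 44.55) = 2290.6(T − 44.55)
2342.9 T = 28200 + 5225 + 102048 = 135473
T ≈ 57.82 °C, under the boiling point, so the assumption holds.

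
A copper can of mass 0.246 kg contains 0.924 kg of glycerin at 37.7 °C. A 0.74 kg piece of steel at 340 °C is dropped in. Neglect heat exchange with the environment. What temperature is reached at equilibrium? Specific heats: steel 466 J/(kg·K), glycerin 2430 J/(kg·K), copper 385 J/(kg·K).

Heat gained plus heat lost sum to zero:
0.74*466*(T − 340) + 0.924*2430*(T − 37.7) + 0.246*385*(T − 37.7) = 0
344.84(T − 340) + 2245.3(T − 37.7) + 94.71(T − 37.7) = 0
2684.9 T = 205465
T = 205465/2684.9 ≈ 76.53 °C

T_f ≈ 76.5 °C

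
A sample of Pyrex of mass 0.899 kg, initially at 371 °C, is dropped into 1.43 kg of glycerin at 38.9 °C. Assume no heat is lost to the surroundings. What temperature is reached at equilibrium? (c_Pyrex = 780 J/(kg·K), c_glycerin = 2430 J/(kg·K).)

T_f ≈ 94.7 °C

Net heat exchanged in the isolated system is zero:
0.899·780·(T − 371) + 1.43·2430·(T − 38.9) = 0
4176.1 T = 395326
T = 395326 / 4176.1 = 94.7 °C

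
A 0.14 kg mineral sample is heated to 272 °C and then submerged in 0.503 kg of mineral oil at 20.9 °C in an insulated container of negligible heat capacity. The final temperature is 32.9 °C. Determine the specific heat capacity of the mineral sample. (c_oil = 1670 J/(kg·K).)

Heat lost by the mineral sample = heat gained by the oil:
0.14·c·(272 − 32.9) = 0.503·1670·(32.9 − 20.9)
33.47 c = 10080  ⇒  c ≈ 301.1 J/(kg·K)

c ≈ 301 J/(kg·K)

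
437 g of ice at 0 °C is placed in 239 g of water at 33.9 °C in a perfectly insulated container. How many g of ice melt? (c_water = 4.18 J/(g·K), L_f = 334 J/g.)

Cooling the water to 0 °C releases 239×4.18×33.9 = 33867 J.
Melting all 437 g of ice would need 437×334 = 145958 J.
That's not enough to melt it all — equilibrium is at 0 °C with ice remaining.
m_melted×334 = 33867  ⇒  m_melted ≈ 101.4 g.

m_melted ≈ 101 g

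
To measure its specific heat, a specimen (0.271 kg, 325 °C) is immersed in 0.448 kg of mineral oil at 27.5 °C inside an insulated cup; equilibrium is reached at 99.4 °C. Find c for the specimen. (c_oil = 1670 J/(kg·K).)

Let T be the final temperature. ΣQ_i = 0:
0.271·c·(99.4 − 325) + 0.448·1670·(99.4 − 27.5) = 0
-61.14 c = -53793
c = -53793/-61.14 ≈ 879.9 J/(kg·K)

c ≈ 880 J/(kg·K)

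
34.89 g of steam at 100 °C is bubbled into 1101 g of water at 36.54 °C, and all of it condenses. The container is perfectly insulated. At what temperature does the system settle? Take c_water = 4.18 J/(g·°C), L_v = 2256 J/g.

Sum of m c ΔT and latent-heat terms is zero:
steam→water at 100 °C releases m L_v = 34.89×2256 = 78712; condensed water 100 °C→T: 145.84(T − 100); water warms: 1101×4.18×(T − 36.54) = 4602.2(T − 36.54)
4748 T = 78712 + 14584 + 168164 = 261460
T ≈ 55.07 °C — below 100 °C, confirming all the steam condensed.

T_f ≈ 55.1 °C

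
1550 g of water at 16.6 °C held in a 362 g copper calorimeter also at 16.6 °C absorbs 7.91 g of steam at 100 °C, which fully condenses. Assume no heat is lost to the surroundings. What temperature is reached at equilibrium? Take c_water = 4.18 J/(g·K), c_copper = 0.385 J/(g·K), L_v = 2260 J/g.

Energy conservation, ΣQ = 0:
steam→water at 100 °C releases m L_v = 7.91×2260 = 17877; condensed water 100 °C→T: 33.06(T − 100); original water: 6479(T − 16.6); copper cup: 362×0.385×(T − 16.6) = 139.37(T − 16.6)
6651.4 T = 17877 + 3306.4 + 109865 = 131048
T ≈ 19.70 °C (< 100 °C, so full condensation is consistent).

T_f ≈ 19.7 °C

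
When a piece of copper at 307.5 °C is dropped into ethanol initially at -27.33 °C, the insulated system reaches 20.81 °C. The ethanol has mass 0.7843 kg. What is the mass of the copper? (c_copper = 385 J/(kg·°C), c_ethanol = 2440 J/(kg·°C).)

|Q_copper| = |Q_ethanol|:
m×385×(307.5 − 20.81) = 0.7843×2440×(20.81 − (-27.33))
110376 m = 92125  ⇒  m ≈ 0.8347 kg

m ≈ 0.835 kg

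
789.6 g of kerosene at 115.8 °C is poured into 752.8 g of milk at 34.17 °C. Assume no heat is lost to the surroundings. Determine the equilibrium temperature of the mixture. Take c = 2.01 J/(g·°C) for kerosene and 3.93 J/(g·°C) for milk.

T_f ≈ 62.7 °C

Conservation of energy gives ΣQ = 0:
789.6·2.01·(T − 115.8) + 752.8·3.93·(T − 34.17) = 0
1587.1(T − 115.8) + 2958.5(T − 34.17) = 0
(1587.1 + 2958.5) T = 1587.1·115.8 + 2958.5·34.17
T = 284878/4545.6 ≈ 62.67 °C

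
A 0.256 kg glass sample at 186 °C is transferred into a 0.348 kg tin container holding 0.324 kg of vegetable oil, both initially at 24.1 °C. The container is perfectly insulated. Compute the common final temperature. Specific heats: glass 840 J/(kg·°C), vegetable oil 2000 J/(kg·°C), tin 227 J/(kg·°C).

T_f ≈ 61.1 °C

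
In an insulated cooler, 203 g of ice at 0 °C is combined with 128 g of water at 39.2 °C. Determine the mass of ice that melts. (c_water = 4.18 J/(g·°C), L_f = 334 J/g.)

m_melted ≈ 62.8 g

Heat available from the water dropping to 0 °C: 128×4.18×39.2 = 20974 J.
Melting all 203 g of ice would need 203×334 = 67802 J.
That's not enough to melt it all — equilibrium is at 0 °C with ice remaining.
Mass melted = 20974/334 ≈ 62.8 g.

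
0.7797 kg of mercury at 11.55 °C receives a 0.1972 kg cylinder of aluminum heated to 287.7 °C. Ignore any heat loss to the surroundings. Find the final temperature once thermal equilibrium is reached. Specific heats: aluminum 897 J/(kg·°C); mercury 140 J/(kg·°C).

Setting the total heat transfer to zero:
0.1972×897×(T − 287.7) + 0.7797×140×(T − 11.55) = 0
(176.89 + 109.16) T = 176.89×287.7 + 109.16×11.55
T = 52152 / 286.05 = 182 °C

T_f ≈ 182.3 °C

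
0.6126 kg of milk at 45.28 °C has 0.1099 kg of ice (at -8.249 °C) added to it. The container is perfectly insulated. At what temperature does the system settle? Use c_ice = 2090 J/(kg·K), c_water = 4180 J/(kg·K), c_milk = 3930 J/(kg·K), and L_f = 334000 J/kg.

Let T be the final temperature. ΣQ_i = 0:
warm ice to 0 °C: 0.1099×2090×(0 − (-8.249)) = 1894.7
  melt ice: 0.1099×334000 = 36707
  warm the meltwater: 459.38 T
  milk: 2407.5(T − 45.28)
2866.9 T = 109012 − 38601 = 70411
T ≈ 24.56 °C — above 0 °C, consistent with complete melting.

T_f ≈ 24.6 °C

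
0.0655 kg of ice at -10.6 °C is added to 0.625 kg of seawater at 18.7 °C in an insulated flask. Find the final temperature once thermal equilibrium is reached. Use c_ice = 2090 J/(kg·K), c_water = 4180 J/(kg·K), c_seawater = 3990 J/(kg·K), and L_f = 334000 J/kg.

Taking heat into each body as positive, Σ m c ΔT = 0:
warm ice to 0 °C: 0.0655·2090·(0 − (-10.6)) = 1451.1
  latent heat to melt: 0.0655·334000 = 21877
  warm the meltwater: 273.79 T
  seawater cools: 0.625·3990·(T − 18.7) = 2493.8(T − 18.7)
2767.5 T = 46633 − 23328 = 23305
T ≈ 8.42 °C (positive, so assuming full melt was valid).

T_f ≈ 8.4 °C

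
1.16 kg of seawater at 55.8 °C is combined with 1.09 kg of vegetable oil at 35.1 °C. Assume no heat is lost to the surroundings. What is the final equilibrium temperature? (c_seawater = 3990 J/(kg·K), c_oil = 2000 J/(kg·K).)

T_f ≈ 49.2 °C

T_f = Σ m_i c_i T_i / Σ m_i c_i:
T_f = (4628.4*55.8 + 2180*35.1) / (4628.4 + 2180)
    = 334783 / 6808.4 ≈ 49.17 °C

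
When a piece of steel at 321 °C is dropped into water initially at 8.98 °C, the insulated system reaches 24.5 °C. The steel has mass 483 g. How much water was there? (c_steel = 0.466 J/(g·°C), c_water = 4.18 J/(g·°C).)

Heat lost by the steel = heat gained by the water:
483·0.466·(321 − 24.5) = m·4.18·(24.5 − 8.98)
64.87 m = 66736  ⇒  m ≈ 1029 g

m ≈ 1030 g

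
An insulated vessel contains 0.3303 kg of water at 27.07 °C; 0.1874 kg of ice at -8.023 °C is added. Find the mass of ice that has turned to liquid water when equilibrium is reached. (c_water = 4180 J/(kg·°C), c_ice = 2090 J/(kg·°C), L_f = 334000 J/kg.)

m_melted ≈ 0.102 kg

Water can give up m c ΔT = 0.3303×4180×27.07 = 37374 J before reaching 0 °C.
Warming the ice to 0 °C takes 0.1874×2090×8.023 = 3142.3 J, leaving 34232 J for melting.
Melting all 0.1874 kg of ice would need 0.1874×334000 = 62592 J.
Since 34232 < 62592 J, not all the ice melts; equilibrium is at 0 °C.
Mass melted = 34232/334000 ≈ 0.1025 kg.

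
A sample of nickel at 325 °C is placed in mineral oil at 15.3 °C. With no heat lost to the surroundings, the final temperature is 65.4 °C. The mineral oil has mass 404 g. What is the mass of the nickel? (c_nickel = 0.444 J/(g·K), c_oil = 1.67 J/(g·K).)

m ≈ 293 g

Heat lost by the nickel = heat gained by the oil:
m×0.444×(325 − 65.4) = 404×1.67×(65.4 − 15.3)
115.26 m = 33801  ⇒  m ≈ 293.3 g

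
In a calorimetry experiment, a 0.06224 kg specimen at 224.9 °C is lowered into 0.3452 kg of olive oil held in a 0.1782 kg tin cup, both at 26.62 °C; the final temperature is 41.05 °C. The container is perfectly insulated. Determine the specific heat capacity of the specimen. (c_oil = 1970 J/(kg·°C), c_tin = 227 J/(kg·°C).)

c ≈ 909 J/(kg·°C)

Net heat exchanged in the isolated system is zero:
0.06224×c×(41.05 − 224.9) + 0.3452×1970×(41.05 − 26.62) + 0.1782×227×(41.05 − 26.62) = 0
-11.44 c = -10397
c = -10397/-11.44 ≈ 908.6 J/(kg·°C)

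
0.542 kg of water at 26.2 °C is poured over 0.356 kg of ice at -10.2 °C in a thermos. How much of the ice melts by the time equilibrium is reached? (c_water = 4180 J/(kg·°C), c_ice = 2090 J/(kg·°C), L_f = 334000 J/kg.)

m_melted ≈ 0.155 kg

Water can give up m c ΔT = 0.542×4180×26.2 = 59358 J before reaching 0 °C.
Warming the ice to 0 °C takes 0.356×2090×10.2 = 7589.2 J, leaving 51768 J for melting.
Fully melting the ice requires m_ice L_f = 0.356×334000 = 118904 J.
That's not enough to melt it all — equilibrium is at 0 °C with ice remaining.
m_melt = 51768 / L_f = 0.155 kg.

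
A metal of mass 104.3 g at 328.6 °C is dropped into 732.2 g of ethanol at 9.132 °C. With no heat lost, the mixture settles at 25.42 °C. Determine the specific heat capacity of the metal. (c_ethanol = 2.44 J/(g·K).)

c ≈ 0.92 J/(g·K)

m_s c (T_s − T_f) = m_ethanol c_ethanol (T_f − T_0):
104.3·c·(328.6 − 25.42) = 732.2·2.44·(25.42 − 9.132)
31622 c = 29100  ⇒  c ≈ 0.9202 J/(g·K)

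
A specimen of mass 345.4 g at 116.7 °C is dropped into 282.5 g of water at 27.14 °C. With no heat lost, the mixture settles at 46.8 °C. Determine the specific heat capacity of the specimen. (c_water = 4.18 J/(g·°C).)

c ≈ 0.962 J/(g·°C)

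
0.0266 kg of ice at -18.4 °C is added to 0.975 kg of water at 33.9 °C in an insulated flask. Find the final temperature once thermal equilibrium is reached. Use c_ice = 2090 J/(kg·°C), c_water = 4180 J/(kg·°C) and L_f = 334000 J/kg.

Energy balance with sensible and latent terms:
ice -18.4→0 °C: 0.0266·2090·18.4 = 1022.9; fusion: m_ice L_f = 0.0266·334000 = 8884.4; warm the meltwater: 111.19 T; water: 4075.5(T − 33.9)
4186.7 T = 138159 − 9907.3 = 128252
T ≈ 30.63 °C — above 0 °C, consistent with complete melting.

T_f ≈ 30.6 °C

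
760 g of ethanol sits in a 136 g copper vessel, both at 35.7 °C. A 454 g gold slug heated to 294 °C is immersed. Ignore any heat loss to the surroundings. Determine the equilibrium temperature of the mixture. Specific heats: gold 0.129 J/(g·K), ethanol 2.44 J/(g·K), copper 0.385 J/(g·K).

Heat gained plus heat lost sum to zero:
454×0.129×(T − 294) + 760×2.44×(T − 35.7) + 136×0.385×(T − 35.7) = 0
(58.57 + 1854.4 + 52.36) T = 58.57×294 + 1854.4×35.7 + 52.36×35.7
T = 85290 / 1965.3 = 43.4 °C

T_f ≈ 43.4 °C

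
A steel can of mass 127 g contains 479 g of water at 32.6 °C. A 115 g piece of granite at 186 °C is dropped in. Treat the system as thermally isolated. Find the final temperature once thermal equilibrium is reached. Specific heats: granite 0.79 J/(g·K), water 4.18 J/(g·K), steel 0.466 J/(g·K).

T_f ≈ 39.1 °C

With ΣQ=0 the equilibrium temperature is the m·c-weighted mean:
T_f = (90.85·186 + 2002.2·32.6 + 59.18·32.6) / (90.85 + 2002.2 + 59.18)
    = 84100 / 2152.3 ≈ 39.08 °C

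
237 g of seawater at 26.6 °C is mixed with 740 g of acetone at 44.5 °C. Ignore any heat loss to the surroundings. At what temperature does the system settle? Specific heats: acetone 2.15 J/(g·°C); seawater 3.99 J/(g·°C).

T_f ≈ 37.8 °C

Let T be the final temperature. ΣQ_i = 0:
740·2.15·(T − 44.5) + 237·3.99·(T − 26.6) = 0
1591(T − 44.5) + 945.63(T − 26.6) = 0
2536.6 T = 95953
T ≈ 37.83 °C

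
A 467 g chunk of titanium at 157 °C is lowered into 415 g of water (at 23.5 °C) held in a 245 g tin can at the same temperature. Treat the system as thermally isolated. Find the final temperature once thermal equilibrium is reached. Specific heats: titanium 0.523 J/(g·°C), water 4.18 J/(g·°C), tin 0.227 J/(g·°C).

T_f ≈ 39.5 °C

Setting the total heat transfer to zero:
467×0.523×(T − 157) + 415×4.18×(T − 23.5) + 245×0.227×(T − 23.5) = 0
2034.6 T = 80418
T = 80418/2034.6 ≈ 39.53 °C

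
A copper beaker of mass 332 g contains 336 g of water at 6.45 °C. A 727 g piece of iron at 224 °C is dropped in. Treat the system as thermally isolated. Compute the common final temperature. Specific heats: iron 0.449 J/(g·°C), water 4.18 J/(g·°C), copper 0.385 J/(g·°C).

T_f ≈ 44.7 °C

Setting the total heat transfer to zero:
727·0.449·(T − 224) + 336·4.18·(T − 6.45) + 332·0.385·(T − 6.45) = 0
326.42(T − 224) + 1404.5(T − 6.45) + 127.82(T − 6.45) = 0
(326.42 + 1404.5 + 127.82) T = 326.42·224 + 1404.5·6.45 + 127.82·6.45
T = 83002 / 1858.7 = 44.7 °C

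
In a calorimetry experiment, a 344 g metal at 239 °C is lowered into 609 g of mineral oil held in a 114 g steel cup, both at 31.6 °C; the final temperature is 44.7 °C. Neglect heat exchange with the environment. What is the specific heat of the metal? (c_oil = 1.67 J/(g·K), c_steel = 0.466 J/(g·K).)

Heat gained plus heat lost sum to zero:
344·c·(44.7 − 239) + 609·1.67·(44.7 − 31.6) + 114·0.466·(44.7 − 31.6) = 0
-66839 c = -14019
c = -14019/-66839 ≈ 0.2097 J/(g·K)

c ≈ 0.21 J/(g·K)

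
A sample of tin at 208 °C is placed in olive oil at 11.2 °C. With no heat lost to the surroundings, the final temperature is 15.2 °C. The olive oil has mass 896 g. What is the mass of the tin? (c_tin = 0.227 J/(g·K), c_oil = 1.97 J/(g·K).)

m ≈ 161 g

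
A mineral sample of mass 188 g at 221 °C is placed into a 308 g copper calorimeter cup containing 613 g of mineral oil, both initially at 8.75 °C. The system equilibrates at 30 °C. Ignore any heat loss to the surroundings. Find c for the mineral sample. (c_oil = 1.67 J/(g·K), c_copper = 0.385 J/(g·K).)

Energy conservation, ΣQ = 0:
188×c×(30 − 221) + 613×1.67×(30 − 8.75) + 308×0.385×(30 − 8.75) = 0
-35908 c = -24274
c = -24274/-35908 ≈ 0.676 J/(g·K)

c ≈ 0.676 J/(g·K)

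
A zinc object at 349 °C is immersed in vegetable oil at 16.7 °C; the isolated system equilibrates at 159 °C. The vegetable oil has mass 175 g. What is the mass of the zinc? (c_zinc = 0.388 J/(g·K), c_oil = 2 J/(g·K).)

m ≈ 676 g

Heat lost by the zinc = heat gained by the oil:
m×0.388×(349 − 159) = 175×2×(159 − 16.7)
73.72 m = 49805  ⇒  m ≈ 675.6 g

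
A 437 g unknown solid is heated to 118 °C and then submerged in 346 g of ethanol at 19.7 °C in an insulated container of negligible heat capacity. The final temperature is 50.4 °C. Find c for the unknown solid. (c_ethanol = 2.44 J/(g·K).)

Heat lost by the unknown solid = heat gained by the ethanol:
437·c·(118 − 50.4) = 346·2.44·(50.4 − 19.7)
29541 c = 25918  ⇒  c ≈ 0.8774 J/(g·K)

c ≈ 0.877 J/(g·K)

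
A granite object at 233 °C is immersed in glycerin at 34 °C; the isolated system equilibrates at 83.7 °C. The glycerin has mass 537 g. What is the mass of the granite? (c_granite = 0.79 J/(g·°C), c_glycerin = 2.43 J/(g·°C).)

m ≈ 550 g

Net heat exchanged in the isolated system is zero:
m×0.79×(83.7 − 233) + 537×2.43×(83.7 − 34) = 0
-117.95 m = -64854
m = -64854/-117.95 ≈ 549.9 g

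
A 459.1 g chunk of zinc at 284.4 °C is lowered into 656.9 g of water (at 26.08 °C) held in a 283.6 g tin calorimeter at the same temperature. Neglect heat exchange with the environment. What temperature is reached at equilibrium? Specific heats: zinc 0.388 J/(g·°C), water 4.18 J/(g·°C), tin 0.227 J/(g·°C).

T_f is the heat-capacity-weighted average of the initial temperatures:
T_f = (178.13·284.4 + 2745.8·26.08 + 64.38·26.08) / (178.13 + 2745.8 + 64.38)
    = 123951 / 2988.3 ≈ 41.48 °C

T_f ≈ 41.5 °C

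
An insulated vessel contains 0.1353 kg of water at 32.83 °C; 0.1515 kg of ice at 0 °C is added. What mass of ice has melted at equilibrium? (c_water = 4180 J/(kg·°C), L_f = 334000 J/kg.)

m_melted ≈ 0.0556 kg

Cooling the water to 0 °C releases 0.1353·4180·32.83 = 18567 J.
To melt every bit of ice: 0.1515·334000 = 50601 J.
18567 J < 50601 J, so only part of the ice melts and the system sits at 0 °C.
m_melt = 18567 / L_f = 0.05559 kg.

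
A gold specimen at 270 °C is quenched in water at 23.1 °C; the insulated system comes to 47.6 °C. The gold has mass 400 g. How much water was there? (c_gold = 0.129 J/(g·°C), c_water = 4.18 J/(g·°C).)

m ≈ 112 g

Heat lost by the gold = heat gained by the water:
400×0.129×(270 − 47.6) = m×4.18×(47.6 − 23.1)
102.41 m = 11476  ⇒  m ≈ 112.1 g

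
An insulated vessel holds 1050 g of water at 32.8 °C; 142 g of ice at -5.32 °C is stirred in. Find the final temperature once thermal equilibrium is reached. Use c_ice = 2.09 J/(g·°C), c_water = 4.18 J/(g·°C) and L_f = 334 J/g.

Conservation of energy gives ΣQ = 0:
warm ice to 0 °C: 142·2.09·(0 − (-5.32)) = 1578.9
  fusion: m_ice L_f = 142·334 = 47428
  warm the meltwater: 593.56 T
  water cools: 1050·4.18·(T − 32.8) = 4389(T − 32.8)
4982.6 T = 143959 − 49007 = 94952
T ≈ 19.06 °C (positive, so assuming full melt was valid).

T_f ≈ 19.1 °C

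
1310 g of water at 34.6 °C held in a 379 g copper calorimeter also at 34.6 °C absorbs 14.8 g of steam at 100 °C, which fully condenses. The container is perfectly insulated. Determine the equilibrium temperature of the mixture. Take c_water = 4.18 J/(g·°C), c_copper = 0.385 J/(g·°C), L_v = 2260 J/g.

Heat gained plus heat lost sum to zero:
condense steam: −14.8×2260 = −33448
  condensate cools 100→T: 14.8×4.18×(T − 100) = 61.86(T − 100)
  original water: 5475.8(T − 34.6)
  copper cup: 379×0.385×(T − 34.6) = 145.91(T − 34.6)
5683.6 T = 33448 + 6186.4 + 194511 = 234146
T ≈ 41.20 °C — below 100 °C, confirming all the steam condensed.

T_f ≈ 41.2 °C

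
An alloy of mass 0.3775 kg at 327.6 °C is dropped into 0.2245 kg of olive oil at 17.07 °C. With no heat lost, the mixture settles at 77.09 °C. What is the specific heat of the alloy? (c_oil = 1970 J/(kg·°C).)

m_s c (T_s − T_f) = m_oil c_oil (T_f − T_0):
0.3775·c·(327.6 − 77.09) = 0.2245·1970·(77.09 − 17.07)
94.57 c = 26545  ⇒  c ≈ 280.7 J/(kg·°C)

c ≈ 281 J/(kg·°C)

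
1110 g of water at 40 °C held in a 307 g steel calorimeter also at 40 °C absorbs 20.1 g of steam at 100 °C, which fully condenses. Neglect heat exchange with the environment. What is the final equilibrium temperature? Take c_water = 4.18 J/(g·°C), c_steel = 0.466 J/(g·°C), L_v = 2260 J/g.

T_f ≈ 50.4 °C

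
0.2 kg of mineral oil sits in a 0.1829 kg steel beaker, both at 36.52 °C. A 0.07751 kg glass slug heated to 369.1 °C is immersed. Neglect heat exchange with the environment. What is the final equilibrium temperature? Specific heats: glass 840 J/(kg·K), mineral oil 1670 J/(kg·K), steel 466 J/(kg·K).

T_f ≈ 81.2 °C

Conservation of energy gives ΣQ = 0:
0.07751·840·(T − 369.1) + 0.2·1670·(T − 36.52) + 0.1829·466·(T − 36.52) = 0
(65.11 + 334 + 85.23) T = 65.11·369.1 + 334·36.52 + 85.23·36.52
T = 39342/484.34 ≈ 81.23 °C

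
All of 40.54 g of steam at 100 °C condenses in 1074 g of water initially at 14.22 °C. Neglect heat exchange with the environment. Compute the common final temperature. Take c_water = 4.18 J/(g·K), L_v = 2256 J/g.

Heat gained plus heat lost sum to zero:
steam→water at 100 °C releases m L_v = 40.54·2256 = 91458; condensate cools 100→T: 40.54·4.18·(T − 100) = 169.46(T − 100); original water: 4489.3(T − 14.22)
4658.8 T = 91458 + 16946 + 63838 = 172242
T ≈ 36.97 °C — below 100 °C, confirming all the steam condensed.

T_f ≈ 37.0 °C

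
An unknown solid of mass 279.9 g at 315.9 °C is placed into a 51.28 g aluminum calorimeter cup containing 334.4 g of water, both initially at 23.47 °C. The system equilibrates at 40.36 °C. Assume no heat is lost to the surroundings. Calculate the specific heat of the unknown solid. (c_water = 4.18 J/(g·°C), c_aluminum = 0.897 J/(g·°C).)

Taking heat into each body as positive, Σ m c ΔT = 0:
279.9×c×(40.36 − 315.9) + 334.4×4.18×(40.36 − 23.47) + 51.28×0.897×(40.36 − 23.47) = 0
-77124 c = -24386
c = -24386/-77124 ≈ 0.3162 J/(g·°C)

c ≈ 0.316 J/(g·°C)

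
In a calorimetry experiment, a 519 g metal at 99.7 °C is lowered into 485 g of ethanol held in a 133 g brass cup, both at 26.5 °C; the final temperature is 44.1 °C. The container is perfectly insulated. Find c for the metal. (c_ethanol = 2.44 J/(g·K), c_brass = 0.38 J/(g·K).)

Setting the total heat transfer to zero:
519×c×(44.1 − 99.7) + 485×2.44×(44.1 − 26.5) + 133×0.38×(44.1 − 26.5) = 0
-28856 c = -21717
c = -21717/-28856 ≈ 0.7526 J/(g·K)

c ≈ 0.753 J/(g·K)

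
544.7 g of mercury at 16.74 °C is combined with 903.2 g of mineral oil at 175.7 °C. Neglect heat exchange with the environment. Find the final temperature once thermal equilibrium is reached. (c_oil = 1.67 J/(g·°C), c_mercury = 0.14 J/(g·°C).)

Let T be the final temperature. ΣQ_i = 0:
903.2·1.67·(T − 175.7) + 544.7·0.14·(T − 16.74) = 0
(1508.3 + 76.26) T = 1508.3·175.7 + 76.26·16.74
T ≈ 168.05 °C

T_f ≈ 168.1 °C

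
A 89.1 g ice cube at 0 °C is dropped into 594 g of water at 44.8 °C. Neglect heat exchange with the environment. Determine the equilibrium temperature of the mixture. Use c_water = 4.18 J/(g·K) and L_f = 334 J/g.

T_f ≈ 28.5 °C

Heat gained plus heat lost sum to zero:
latent heat to melt: 89.1·334 = 29759; meltwater 0→T: 89.1·4.18·T = 372.44 T; water cools: 594·4.18·(T − 44.8) = 2482.9(T − 44.8)
2855.4 T = 111235 − 29759 = 81475
T ≈ 28.53 °C — above 0 °C, consistent with complete melting.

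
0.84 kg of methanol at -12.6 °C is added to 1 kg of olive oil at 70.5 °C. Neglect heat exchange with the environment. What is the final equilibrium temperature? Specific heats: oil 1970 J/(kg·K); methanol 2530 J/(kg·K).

T_f ≈ 27.4 °C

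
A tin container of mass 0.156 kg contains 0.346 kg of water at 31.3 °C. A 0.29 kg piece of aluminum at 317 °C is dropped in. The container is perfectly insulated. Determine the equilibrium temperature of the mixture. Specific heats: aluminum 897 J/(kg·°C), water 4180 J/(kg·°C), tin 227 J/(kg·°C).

T_f ≈ 74.0 °C

Setting the total heat transfer to zero:
0.29×897×(T − 317) + 0.346×4180×(T − 31.3) + 0.156×227×(T − 31.3) = 0
260.13(T − 317) + 1446.3(T − 31.3) + 35.41(T − 31.3) = 0
1741.8 T = 128838
T ≈ 73.97 °C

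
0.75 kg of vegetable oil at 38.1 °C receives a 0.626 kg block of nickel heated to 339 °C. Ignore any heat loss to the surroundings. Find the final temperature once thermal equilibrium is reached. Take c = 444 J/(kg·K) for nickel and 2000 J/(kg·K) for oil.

T_f ≈ 85.1 °C

Taking heat into each body as positive, Σ m c ΔT = 0:
0.626·444·(T − 339) + 0.75·2000·(T − 38.1) = 0
277.94(T − 339) + 1500(T − 38.1) = 0
(277.94 + 1500) T = 277.94·339 + 1500·38.1
T = 151373/1777.9 ≈ 85.14 °C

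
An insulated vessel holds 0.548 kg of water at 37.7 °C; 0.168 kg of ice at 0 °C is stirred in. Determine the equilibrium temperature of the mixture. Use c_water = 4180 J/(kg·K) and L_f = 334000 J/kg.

T_f ≈ 10.1 °C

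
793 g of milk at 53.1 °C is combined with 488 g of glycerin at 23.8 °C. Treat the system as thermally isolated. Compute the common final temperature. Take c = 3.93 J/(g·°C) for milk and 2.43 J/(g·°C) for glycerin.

|Q_milk| = |Q_glycerin|:
793*3.93*(53.1 − T) = 488*2.43*(T − 23.8)
3116.5(53.1 − T) = 1185.8(T − 23.8)
4302.3 T = 193709  ⇒  T ≈ 45.02 °C

T_f ≈ 45.0 °C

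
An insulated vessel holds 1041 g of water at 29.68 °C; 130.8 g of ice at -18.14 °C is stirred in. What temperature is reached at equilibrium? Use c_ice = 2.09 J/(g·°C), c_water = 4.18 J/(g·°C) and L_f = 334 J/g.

Sum of m c ΔT and latent-heat terms is zero:
warm ice to 0 °C: 130.8·2.09·(0 − (-18.14)) = 4959; melt ice: 130.8·334 = 43687; meltwater 0→T: 130.8·4.18·T = 546.74 T; water cools: 1041·4.18·(T − 29.68) = 4351.4(T − 29.68)
4898.1 T = 129149 − 48646 = 80503
T ≈ 16.44 °C (positive, so assuming full melt was valid).

T_f ≈ 16.4 °C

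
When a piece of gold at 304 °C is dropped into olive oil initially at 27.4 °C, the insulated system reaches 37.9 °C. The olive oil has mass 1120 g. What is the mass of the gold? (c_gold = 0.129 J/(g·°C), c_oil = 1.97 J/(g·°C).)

m ≈ 675 g

|Q_gold| = |Q_oil|:
m×0.129×(304 − 37.9) = 1120×1.97×(37.9 − 27.4)
34.33 m = 23167  ⇒  m ≈ 674.9 g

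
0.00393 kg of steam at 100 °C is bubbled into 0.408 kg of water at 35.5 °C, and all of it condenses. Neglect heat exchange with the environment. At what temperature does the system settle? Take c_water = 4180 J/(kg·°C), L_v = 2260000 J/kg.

Heat gained plus heat lost sum to zero:
condense steam: −0.00393·2260000 = −8881.8
  condensate cools 100→T: 0.00393·4180·(T − 100) = 16.43(T − 100)
  original water: 1705.4(T − 35.5)
1721.9 T = 8881.8 + 1642.7 + 60543 = 71068
T ≈ 41.27 °C (< 100 °C, so full condensation is consistent).

T_f ≈ 41.3 °C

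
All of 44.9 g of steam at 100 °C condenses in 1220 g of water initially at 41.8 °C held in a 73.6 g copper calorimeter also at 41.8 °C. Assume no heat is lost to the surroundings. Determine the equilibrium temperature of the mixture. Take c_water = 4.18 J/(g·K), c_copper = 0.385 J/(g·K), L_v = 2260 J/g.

T_f ≈ 62.9 °C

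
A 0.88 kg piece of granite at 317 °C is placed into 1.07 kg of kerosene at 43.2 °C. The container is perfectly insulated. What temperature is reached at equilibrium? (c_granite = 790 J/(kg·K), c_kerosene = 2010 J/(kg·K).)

T_f ≈ 110.1 °C

T_f = Σ m_i c_i T_i / Σ m_i c_i:
T_f = (695.2×317 + 2150.7×43.2) / (695.2 + 2150.7)
    = 313289 / 2845.9 ≈ 110.08 °C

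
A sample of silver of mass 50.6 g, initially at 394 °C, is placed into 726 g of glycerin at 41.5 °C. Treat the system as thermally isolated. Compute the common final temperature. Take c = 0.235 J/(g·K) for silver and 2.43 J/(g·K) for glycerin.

T_f ≈ 43.9 °C

Taking heat into each body as positive, Σ m c ΔT = 0:
50.6*0.235*(T − 394) + 726*2.43*(T − 41.5) = 0
11.89(T − 394) + 1764.2(T − 41.5) = 0
1776.1 T = 77899
T ≈ 43.86 °C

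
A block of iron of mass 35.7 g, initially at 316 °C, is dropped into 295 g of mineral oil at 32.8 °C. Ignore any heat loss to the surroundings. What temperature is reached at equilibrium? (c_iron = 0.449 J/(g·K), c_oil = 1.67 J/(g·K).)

With ΣQ=0 the equilibrium temperature is the m·c-weighted mean:
T_f = (16.03*316 + 492.65*32.8) / (16.03 + 492.65)
    = 21224 / 508.68 ≈ 41.72 °C

T_f ≈ 41.7 °C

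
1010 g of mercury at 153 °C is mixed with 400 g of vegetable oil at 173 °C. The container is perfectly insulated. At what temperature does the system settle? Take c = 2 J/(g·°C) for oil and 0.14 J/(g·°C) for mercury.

Energy conservation, ΣQ = 0:
400*2*(T − 173) + 1010*0.14*(T − 153) = 0
(800 + 141.4) T = 800*173 + 141.4*153
T = 160034/941.4 ≈ 170.00 °C

T_f ≈ 170.0 °C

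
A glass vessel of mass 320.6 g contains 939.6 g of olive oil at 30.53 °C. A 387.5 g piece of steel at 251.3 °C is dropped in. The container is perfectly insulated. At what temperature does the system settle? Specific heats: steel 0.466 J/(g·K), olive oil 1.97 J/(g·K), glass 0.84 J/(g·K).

T_f = Σ m_i c_i T_i / Σ m_i c_i:
T_f = (180.58×251.3 + 1851×30.53 + 269.3×30.53) / (180.58 + 1851 + 269.3)
    = 110112 / 2300.9 ≈ 47.86 °C

T_f ≈ 47.9 °C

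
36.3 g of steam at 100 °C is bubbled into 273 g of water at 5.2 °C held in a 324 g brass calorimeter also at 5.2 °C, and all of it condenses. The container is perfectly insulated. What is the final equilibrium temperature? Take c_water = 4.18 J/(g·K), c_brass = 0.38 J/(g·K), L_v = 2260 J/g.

T_f ≈ 73.3 °C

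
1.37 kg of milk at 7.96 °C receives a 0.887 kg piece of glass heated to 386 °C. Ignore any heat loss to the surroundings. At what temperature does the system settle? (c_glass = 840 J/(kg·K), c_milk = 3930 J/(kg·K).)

T_f ≈ 53.9 °C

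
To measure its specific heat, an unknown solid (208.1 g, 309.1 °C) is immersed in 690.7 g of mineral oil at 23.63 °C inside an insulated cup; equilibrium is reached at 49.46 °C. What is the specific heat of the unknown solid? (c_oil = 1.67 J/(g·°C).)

c ≈ 0.551 J/(g·°C)

Taking heat into each body as positive, Σ m c ΔT = 0:
208.1×c×(49.46 − 309.1) + 690.7×1.67×(49.46 − 23.63) = 0
-54031 c = -29794
c = -29794/-54031 ≈ 0.5514 J/(g·°C)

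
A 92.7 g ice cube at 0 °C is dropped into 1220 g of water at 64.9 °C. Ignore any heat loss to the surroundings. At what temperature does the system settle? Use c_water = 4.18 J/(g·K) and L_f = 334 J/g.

T_f ≈ 54.7 °C

Conservation of energy gives ΣQ = 0:
latent heat to melt: 92.7×334 = 30962
  warm the meltwater: 387.49 T
  water cools: 1220×4.18×(T − 64.9) = 5099.6(T − 64.9)
5487.1 T = 330964 − 30962 = 300002
T ≈ 54.67 °C. Since T > 0 °C, the all-ice-melts assumption holds.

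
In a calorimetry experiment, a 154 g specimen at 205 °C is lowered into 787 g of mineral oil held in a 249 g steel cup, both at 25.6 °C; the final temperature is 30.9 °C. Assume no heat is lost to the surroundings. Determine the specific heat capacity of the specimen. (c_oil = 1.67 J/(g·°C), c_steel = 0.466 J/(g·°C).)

c ≈ 0.283 J/(g·°C)

Heat gained plus heat lost sum to zero:
154·c·(30.9 − 205) + 787·1.67·(30.9 − 25.6) + 249·0.466·(30.9 − 25.6) = 0
-26811 c = -7580.7
c = -7580.7/-26811 ≈ 0.2827 J/(g·°C)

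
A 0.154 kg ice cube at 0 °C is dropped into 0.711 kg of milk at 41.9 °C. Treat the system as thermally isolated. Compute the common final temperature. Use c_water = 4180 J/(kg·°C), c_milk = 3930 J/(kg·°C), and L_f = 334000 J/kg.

T_f ≈ 19.1 °C

Setting the total heat transfer to zero:
latent heat to melt: 0.154·334000 = 51436
  meltwater 0→T: 0.154·4180·T = 643.72 T
  milk cools: 0.711·3930·(T − 41.9) = 2794.2(T − 41.9)
3437.9 T = 117078 − 51436 = 65642
T ≈ 19.09 °C (positive, so assuming full melt was valid).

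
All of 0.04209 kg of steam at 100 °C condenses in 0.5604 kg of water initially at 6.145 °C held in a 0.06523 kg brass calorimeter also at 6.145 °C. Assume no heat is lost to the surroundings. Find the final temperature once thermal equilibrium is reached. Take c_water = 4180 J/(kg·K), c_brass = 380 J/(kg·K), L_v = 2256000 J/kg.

T_f ≈ 50.0 °C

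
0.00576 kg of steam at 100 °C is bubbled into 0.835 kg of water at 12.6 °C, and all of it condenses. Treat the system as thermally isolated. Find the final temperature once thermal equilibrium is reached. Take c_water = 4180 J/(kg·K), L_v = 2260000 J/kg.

T_f ≈ 16.9 °C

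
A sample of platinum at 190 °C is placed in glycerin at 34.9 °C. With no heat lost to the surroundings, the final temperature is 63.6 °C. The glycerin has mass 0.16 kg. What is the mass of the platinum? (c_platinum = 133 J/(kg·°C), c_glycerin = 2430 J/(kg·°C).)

m ≈ 0.664 kg

|Q_platinum| = |Q_glycerin|:
m×133×(190 − 63.6) = 0.16×2430×(63.6 − 34.9)
16811 m = 11159  ⇒  m ≈ 0.6638 kg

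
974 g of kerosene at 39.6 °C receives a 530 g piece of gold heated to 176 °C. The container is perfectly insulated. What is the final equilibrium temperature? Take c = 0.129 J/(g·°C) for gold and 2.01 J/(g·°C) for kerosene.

T_f ≈ 44.2 °C

Heat lost by the gold equals heat gained by the kerosene:
530*0.129*(176 − T) = 974*2.01*(T − 39.6)
68.37(176 − T) = 1957.7(T − 39.6)
2026.1 T = 89560  ⇒  T ≈ 44.20 °C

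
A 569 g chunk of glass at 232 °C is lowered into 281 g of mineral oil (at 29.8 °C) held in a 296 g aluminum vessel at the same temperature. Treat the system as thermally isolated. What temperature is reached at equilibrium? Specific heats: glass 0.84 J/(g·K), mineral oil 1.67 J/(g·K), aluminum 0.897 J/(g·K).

Let T be the final temperature. ΣQ_i = 0:
569*0.84*(T − 232) + 281*1.67*(T − 29.8) + 296*0.897*(T − 29.8) = 0
477.96(T − 232) + 469.27(T − 29.8) + 265.51(T − 29.8) = 0
(477.96 + 469.27 + 265.51) T = 477.96*232 + 469.27*29.8 + 265.51*29.8
T = 132783 / 1212.7 = 109 °C

T_f ≈ 109.5 °C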